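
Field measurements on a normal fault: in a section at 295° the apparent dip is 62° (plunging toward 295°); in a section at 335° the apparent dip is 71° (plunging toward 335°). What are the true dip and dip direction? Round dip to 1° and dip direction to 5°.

true dip 71°, dip direction 345°

Each apparent-dip line lies in the plane. As unit vectors (x east, y north, z up), v₁ plunges 62°→295° and v₂ plunges 71°→335°.
The plane normal is n = v₁ × v₂ ∝ (-0.073, 0.281, 0.098).
True dip = arccos(n_z / |n|) = arccos(0.3207) = 71.3°.
Dip direction = atan2(-0.073, 0.281) = 345° (azimuth of n's horizontal projection).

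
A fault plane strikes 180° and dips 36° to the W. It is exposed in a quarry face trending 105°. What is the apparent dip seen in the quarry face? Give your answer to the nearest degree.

35°

Angle between strike (180°) and section (105°): β = 75°.
tan(apparent dip) = tan 36° · sin 75° = 0.7018
α = arctan(0.7018) = 35.06°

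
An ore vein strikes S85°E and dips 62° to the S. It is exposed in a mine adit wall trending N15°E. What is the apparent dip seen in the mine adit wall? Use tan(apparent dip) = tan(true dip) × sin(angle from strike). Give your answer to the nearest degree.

62°

The strike is S85°E and the section trends N15°E; the acute angle between them is β = 80°.
tan α = tan 62° × sin 80° = 1.8807 × 0.9848 = 1.8522
α = arctan(1.8522) = 61.63°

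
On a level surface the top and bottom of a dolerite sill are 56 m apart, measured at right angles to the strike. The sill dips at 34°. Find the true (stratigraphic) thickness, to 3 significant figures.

31.3 m

True thickness t = w · sin(dip) = 56 × sin 34°
t = 56 × 0.5592 = 31.315 m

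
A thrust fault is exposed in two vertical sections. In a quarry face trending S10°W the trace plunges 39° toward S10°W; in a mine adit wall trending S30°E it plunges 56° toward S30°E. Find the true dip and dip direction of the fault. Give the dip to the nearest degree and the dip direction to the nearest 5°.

The two traces are lines in the plane: v₁ = (sin 190°·cos 39°, cos 190°·cos 39°, −sin 39°), v₂ = (sin 150°·cos 56°, cos 150°·cos 56°, −sin 56°).
n = v₁ × v₂ = (0.330, -0.288, 0.279) (taken with n_z > 0).
Dip δ = arctan(|n_h|/n_z) = arctan(0.438/0.279) = 57.5°.
Dip direction = azimuth of (n_x, n_y) = atan2(0.330, -0.288) = 131°.

true dip 57°, dip direction 130°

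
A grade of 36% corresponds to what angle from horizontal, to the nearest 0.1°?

19.8°

tan θ = 36/100 = 0.3600
θ = arctan(0.3600) = 19.80°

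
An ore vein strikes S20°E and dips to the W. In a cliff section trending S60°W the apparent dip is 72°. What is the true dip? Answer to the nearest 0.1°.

β = acute angle between strike S20°E and section S60°W = 80°.
tan δ = tan α / sin β = tan 72° / sin 80° = 3.0777 / 0.9848 = 3.1252
δ = arctan(3.1252) = 72.26°

72.3°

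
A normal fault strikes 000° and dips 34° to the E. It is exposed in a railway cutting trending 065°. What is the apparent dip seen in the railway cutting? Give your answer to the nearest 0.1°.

31.4°

Angle between strike (000°) and section (065°): β = 65°.
tan α = tan 34° × sin 65° = 0.6745 × 0.9063 = 0.6113
apparent dip = arctan 0.6113 = 31.44°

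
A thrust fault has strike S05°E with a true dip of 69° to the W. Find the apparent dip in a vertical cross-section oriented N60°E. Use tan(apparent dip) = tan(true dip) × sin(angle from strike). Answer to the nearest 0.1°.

The section lies 65° from the strike.
tan α = tan 69° × sin 65° = 2.6051 × 0.9063 = 2.3610
apparent dip = arctan 2.3610 = 67.05°

67.0°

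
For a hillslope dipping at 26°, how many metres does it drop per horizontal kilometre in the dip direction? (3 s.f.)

drop per km = 1000 × tan 26° = 1000 × 0.4877

488 m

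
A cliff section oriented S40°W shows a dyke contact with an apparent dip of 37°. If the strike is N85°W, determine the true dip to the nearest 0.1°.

42.6°

The section is 55° from the strike.
tan(true dip) = tan 37° / sin 55° = 0.9199
δ = arctan(0.9199) = 42.61°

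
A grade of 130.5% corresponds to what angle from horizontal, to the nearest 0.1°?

52.5°

tan θ = 130.5/100 = 1.3050
θ = arctan(1.3050) = 52.54°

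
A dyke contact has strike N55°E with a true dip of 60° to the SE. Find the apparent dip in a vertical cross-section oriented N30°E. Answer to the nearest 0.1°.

Angle between strike (N55°E) and section (N30°E): β = 25°.
tan α = tan 60° × sin 25° = 1.7321 × 0.4226 = 0.7320
apparent dip = arctan 0.7320 = 36.20°

36.2°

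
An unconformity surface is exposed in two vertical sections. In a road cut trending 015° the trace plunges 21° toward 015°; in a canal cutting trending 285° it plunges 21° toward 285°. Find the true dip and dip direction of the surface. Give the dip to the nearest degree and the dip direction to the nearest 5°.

The two traces are lines in the plane: v₁ = (sin 15°·cos 21°, cos 15°·cos 21°, −sin 21°), v₂ = (sin 285°·cos 21°, cos 285°·cos 21°, −sin 21°).
Cross product v₁ × v₂ gives the pole to the plane: n ∝ (-0.237, 0.410, 0.872).
Dip δ = arctan(|n_h|/n_z) = arctan(0.473/0.872) = 28.5°.
Dip direction = atan2(-0.237, 0.410) = 330° (azimuth of n's horizontal projection).

true dip 28°, dip direction 330°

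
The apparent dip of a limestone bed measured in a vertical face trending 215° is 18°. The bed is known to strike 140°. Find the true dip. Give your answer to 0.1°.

18.6°

The section is 75° from the strike.
tan δ = tan α / sin β = tan 18° / sin 75° = 0.3249 / 0.9659 = 0.3364
true dip = arctan 0.3364 = 18.59°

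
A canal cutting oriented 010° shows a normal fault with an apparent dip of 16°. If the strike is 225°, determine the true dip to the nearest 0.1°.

26.6°

β = acute angle between strike 225° and section 010° = 35°.
tan(true dip) = tan 16° / sin 35° = 0.4999
δ = arctan(0.4999) = 26.56°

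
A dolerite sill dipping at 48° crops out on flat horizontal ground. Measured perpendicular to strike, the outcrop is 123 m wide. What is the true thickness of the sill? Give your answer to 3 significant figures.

91.4 m

True thickness t = w · sin(dip) = 123 × sin 48°
t = 123 × 0.7431 = 91.407 m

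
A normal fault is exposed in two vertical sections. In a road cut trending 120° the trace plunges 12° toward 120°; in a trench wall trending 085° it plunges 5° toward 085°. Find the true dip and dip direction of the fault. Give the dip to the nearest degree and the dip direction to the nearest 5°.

Each apparent-dip line lies in the plane. As unit vectors (x east, y north, z up), v₁ plunges 12°→120° and v₂ plunges 5°→085°.
Cross product v₁ × v₂ gives the pole to the plane: n ∝ (0.061, -0.133, 0.559).
tan δ = √(n_x²+n_y²)/n_z = 0.146/0.559, so δ = 14.6°.
Dip direction = azimuth of (n_x, n_y) = atan2(0.061, -0.133) = 155°.

true dip 15°, dip direction 155°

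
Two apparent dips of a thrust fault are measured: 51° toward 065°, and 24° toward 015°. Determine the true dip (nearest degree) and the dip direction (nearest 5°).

true dip 53°, dip direction 085°

Each apparent-dip line lies in the plane. As unit vectors (x east, y north, z up), v₁ plunges 51°→065° and v₂ plunges 24°→015°.
n = v₁ × v₂ = (0.578, 0.048, 0.440) (taken with n_z > 0).
tan δ = √(n_x²+n_y²)/n_z = 0.580/0.440, so δ = 52.8°.
Dip direction = azimuth of (n_x, n_y) = atan2(0.578, 0.048) = 85°.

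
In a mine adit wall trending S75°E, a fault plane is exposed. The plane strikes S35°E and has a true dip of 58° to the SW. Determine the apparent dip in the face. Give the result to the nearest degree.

46°

The section lies 40° from the strike.
tan α = tan 58° × sin 40° = 1.6003 × 0.6428 = 1.0287
apparent dip = arctan 1.0287 = 45.81°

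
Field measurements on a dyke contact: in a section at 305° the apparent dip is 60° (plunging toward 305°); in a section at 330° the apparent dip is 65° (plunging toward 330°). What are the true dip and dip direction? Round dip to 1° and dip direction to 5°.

The two traces are lines in the plane: v₁ = (sin 305°·cos 60°, cos 305°·cos 60°, −sin 60°), v₂ = (sin 330°·cos 65°, cos 330°·cos 65°, −sin 65°).
The plane normal is n = v₁ × v₂ ∝ (-0.057, 0.188, 0.089).
tan δ = √(n_x²+n_y²)/n_z = 0.197/0.089, so δ = 65.6°.
Dip direction = azimuth of (n_x, n_y) = atan2(-0.057, 0.188) = 343°.

true dip 66°, dip direction 345°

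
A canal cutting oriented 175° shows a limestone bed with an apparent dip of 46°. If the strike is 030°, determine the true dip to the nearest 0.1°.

The section is 35° from the strike.
tan(true dip) = tan 46° / sin 35° = 1.8054
true dip = arctan 1.8054 = 61.02°

61.0°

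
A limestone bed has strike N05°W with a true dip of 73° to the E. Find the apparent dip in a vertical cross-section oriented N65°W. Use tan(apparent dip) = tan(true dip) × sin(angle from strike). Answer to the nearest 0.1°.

The strike is N05°W and the section trends N65°W; the acute angle between them is β = 60°.
tan(apparent dip) = tan 73° · sin 60° = 2.8326
apparent dip = arctan 2.8326 = 70.56°

70.6°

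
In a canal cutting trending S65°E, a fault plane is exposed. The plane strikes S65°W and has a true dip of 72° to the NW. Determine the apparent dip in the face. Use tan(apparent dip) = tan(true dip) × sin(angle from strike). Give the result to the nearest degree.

67°

The strike is S65°W and the section trends S65°E; the acute angle between them is β = 50°.
tan α = tan 72° × sin 50° = 3.0777 × 0.7660 = 2.3576
α = arctan(2.3576) = 67.02°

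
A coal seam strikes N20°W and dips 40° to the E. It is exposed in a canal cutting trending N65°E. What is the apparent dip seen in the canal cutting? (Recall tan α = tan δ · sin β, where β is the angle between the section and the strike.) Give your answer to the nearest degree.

40°

The strike is N20°W and the section trends N65°E; the acute angle between them is β = 85°.
tan(apparent dip) = tan 40° · sin 85° = 0.8359
α = arctan(0.8359) = 39.89°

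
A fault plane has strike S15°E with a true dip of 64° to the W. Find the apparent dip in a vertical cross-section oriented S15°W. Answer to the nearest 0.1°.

45.7°

Angle between strike (S15°E) and section (S15°W): β = 30°.
tan(apparent dip) = tan 64° · sin 30° = 1.0252
apparent dip = arctan 1.0252 = 45.71°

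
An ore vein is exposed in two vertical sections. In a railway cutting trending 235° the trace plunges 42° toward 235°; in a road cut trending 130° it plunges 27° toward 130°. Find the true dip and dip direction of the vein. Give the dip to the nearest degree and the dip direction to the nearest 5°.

Each apparent-dip line lies in the plane. As unit vectors (x east, y north, z up), v₁ plunges 42°→235° and v₂ plunges 27°→130°.
Cross product v₁ × v₂ gives the pole to the plane: n ∝ (-0.190, -0.733, 0.640).
Dip δ = arctan(|n_h|/n_z) = arctan(0.757/0.640) = 49.8°.
Dip direction = azimuth of (n_x, n_y) = atan2(-0.190, -0.733) = 195°.

true dip 50°, dip direction 195°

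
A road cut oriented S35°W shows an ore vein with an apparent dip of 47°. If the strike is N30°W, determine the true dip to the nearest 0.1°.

49.8°

β = acute angle between strike N30°W and section S35°W = 65°.
tan δ = tan α / sin β = tan 47° / sin 65° = 1.0724 / 0.9063 = 1.1832
δ = arctan(1.1832) = 49.80°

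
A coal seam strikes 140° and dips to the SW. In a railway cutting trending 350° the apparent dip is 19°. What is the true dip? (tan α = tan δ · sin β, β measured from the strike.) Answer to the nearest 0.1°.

34.6°

The section is 30° from the strike.
tan δ = tan α / sin β = tan 19° / sin 30° = 0.3443 / 0.5000 = 0.6887
δ = arctan(0.6887) = 34.55°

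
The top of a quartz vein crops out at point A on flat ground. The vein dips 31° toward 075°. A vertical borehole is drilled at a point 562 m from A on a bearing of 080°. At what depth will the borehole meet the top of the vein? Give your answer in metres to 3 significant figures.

336 m

The hole lies 5° from the dip direction, so the down-dip offset is 562 × cos 5° = 559.86 m.
Depth = down-dip offset × tan(dip) = 559.86 × tan 31° = 559.86 × 0.6009
Depth = 336.40 m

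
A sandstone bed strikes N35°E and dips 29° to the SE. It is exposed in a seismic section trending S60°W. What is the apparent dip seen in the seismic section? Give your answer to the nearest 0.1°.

13.2°

The section lies 25° from the strike.
tan α = tan 29° × sin 25° = 0.5543 × 0.4226 = 0.2343
α = arctan(0.2343) = 13.18°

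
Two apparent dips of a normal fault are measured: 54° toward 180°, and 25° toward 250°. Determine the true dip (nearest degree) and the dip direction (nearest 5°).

true dip 54°, dip direction 180°

Each apparent-dip line lies in the plane. As unit vectors (x east, y north, z up), v₁ plunges 54°→180° and v₂ plunges 25°→250°.
n = v₁ × v₂ = (0.002, -0.689, 0.501) (taken with n_z > 0).
tan δ = √(n_x²+n_y²)/n_z = 0.689/0.501, so δ = 54.0°.
Dip direction = azimuth of (n_x, n_y) = atan2(0.002, -0.689) = 180°.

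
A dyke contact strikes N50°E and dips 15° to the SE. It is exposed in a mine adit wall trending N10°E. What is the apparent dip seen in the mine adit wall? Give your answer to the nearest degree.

10°

Angle between strike (N50°E) and section (N10°E): β = 40°.
tan(apparent dip) = tan 15° · sin 40° = 0.1722
apparent dip = arctan 0.1722 = 9.77°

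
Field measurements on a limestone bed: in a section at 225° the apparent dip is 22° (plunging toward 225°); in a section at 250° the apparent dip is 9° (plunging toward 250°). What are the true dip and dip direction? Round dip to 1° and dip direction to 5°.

Represent each trace as a vector plunging at its apparent dip toward its trend (east-north-up frame): v₁ = (-0.656, -0.656, -0.375), v₂ = (-0.928, -0.338, -0.156).
Cross product v₁ × v₂ gives the pole to the plane: n ∝ (0.024, -0.245, 0.387).
tan δ = √(n_x²+n_y²)/n_z = 0.246/0.387, so δ = 32.5°.
Dip direction = azimuth of (n_x, n_y) = atan2(0.024, -0.245) = 174°.

true dip 32°, dip direction 175°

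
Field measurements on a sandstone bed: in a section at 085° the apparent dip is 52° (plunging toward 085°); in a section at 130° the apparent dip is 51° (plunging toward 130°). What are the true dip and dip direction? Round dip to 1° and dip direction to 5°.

true dip 54°, dip direction 105°

The two traces are lines in the plane: v₁ = (sin 85°·cos 52°, cos 85°·cos 52°, −sin 52°), v₂ = (sin 130°·cos 51°, cos 130°·cos 51°, −sin 51°).
Cross product v₁ × v₂ gives the pole to the plane: n ∝ (0.360, -0.097, 0.274).
True dip = arccos(n_z / |n|) = arccos(0.5917) = 53.7°.
Dip direction = atan2(0.360, -0.097) = 105° (azimuth of n's horizontal projection).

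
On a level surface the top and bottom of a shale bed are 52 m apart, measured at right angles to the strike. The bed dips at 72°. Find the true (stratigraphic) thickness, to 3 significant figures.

True thickness t = w · sin(dip) = 52 × sin 72°
t = 52 × 0.9511 = 49.455 m

49.5 m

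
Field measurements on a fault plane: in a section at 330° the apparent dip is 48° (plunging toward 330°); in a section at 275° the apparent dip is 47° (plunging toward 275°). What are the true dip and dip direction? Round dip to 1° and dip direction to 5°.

Each apparent-dip line lies in the plane. As unit vectors (x east, y north, z up), v₁ plunges 48°→330° and v₂ plunges 47°→275°.
The plane normal is n = v₁ × v₂ ∝ (-0.380, 0.260, 0.374).
True dip = arccos(n_z / |n|) = arccos(0.6305) = 50.9°.
Dip direction = atan2(-0.380, 0.260) = 304° (azimuth of n's horizontal projection).

true dip 51°, dip direction 305°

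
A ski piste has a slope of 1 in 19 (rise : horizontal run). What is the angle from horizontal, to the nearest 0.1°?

tan θ = 1/19 = 0.0526
θ = arctan(0.0526) = 3.01°

3.0°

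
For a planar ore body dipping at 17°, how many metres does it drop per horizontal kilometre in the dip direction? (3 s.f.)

drop per km = 1000 × tan 17° = 1000 × 0.3057

306 m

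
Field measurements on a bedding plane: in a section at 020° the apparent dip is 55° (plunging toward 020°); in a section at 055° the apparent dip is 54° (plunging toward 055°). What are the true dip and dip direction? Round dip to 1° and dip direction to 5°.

true dip 56°, dip direction 035°

Represent each trace as a vector plunging at its apparent dip toward its trend (east-north-up frame): v₁ = (0.196, 0.539, -0.819), v₂ = (0.481, 0.337, -0.809).
The plane normal is n = v₁ × v₂ ∝ (0.160, 0.236, 0.193).
Dip δ = arctan(|n_h|/n_z) = arctan(0.285/0.193) = 55.8°.
Dip direction = atan2(0.160, 0.236) = 34° (azimuth of n's horizontal projection).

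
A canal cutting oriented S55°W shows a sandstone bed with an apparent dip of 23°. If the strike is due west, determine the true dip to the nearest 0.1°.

36.5°

β = acute angle between strike due west and section S55°W = 35°.
tan(true dip) = tan 23° / sin 35° = 0.7400
δ = arctan(0.7400) = 36.50°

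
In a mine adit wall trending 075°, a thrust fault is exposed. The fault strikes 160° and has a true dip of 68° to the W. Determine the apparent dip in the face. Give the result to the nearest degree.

68°

The section lies 85° from the strike.
tan α = tan 68° × sin 85° = 2.4751 × 0.9962 = 2.4657
α = arctan(2.4657) = 67.92°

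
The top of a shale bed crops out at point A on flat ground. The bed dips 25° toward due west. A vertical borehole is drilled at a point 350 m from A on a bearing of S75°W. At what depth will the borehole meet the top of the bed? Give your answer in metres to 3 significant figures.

The hole lies 15° from the dip direction, so the down-dip offset is 350 × cos 15° = 338.07 m.
Depth = down-dip offset × tan(dip) = 338.07 × tan 25° = 338.07 × 0.4663
Depth = 157.65 m

158 m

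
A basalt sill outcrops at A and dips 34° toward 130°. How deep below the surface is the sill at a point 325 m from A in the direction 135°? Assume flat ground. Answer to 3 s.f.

218 m

The hole lies 5° from the dip direction, so the down-dip offset is 325 × cos 5° = 323.76 m.
Depth = down-dip offset × tan(dip) = 323.76 × tan 34° = 323.76 × 0.6745
Depth = 218.38 m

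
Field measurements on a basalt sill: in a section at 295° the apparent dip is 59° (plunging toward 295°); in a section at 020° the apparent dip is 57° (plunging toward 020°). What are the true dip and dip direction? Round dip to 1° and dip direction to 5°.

true dip 65°, dip direction 335°

Represent each trace as a vector plunging at its apparent dip toward its trend (east-north-up frame): v₁ = (-0.467, 0.218, -0.857), v₂ = (0.186, 0.512, -0.839).
Cross product v₁ × v₂ gives the pole to the plane: n ∝ (-0.256, 0.551, 0.279).
Dip δ = arctan(|n_h|/n_z) = arctan(0.608/0.279) = 65.3°.
Dip direction = azimuth of (n_x, n_y) = atan2(-0.256, 0.551) = 335°.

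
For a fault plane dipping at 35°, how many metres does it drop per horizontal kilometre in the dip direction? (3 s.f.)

700 m

drop per km = 1000 × tan 35° = 1000 × 0.7002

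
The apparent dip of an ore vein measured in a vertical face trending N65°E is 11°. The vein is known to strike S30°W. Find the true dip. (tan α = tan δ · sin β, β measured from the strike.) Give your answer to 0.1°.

The section is 35° from the strike.
tan δ = tan α / sin β = tan 11° / sin 35° = 0.1944 / 0.5736 = 0.3389
δ = arctan(0.3389) = 18.72°

18.7°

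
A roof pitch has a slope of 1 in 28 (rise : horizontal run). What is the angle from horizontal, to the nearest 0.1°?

2.0°

tan θ = 1/28 = 0.0357
θ = arctan(0.0357) = 2.05°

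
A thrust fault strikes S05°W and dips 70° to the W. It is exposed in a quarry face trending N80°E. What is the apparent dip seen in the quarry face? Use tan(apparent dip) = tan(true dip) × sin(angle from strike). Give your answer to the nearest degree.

The section lies 75° from the strike.
tan(apparent dip) = tan 70° · sin 75° = 2.6539
α = arctan(2.6539) = 69.35°

69°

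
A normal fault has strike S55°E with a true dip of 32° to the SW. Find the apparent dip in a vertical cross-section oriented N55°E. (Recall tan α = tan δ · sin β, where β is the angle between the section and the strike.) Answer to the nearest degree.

Angle between strike (S55°E) and section (N55°E): β = 70°.
tan α = tan 32° × sin 70° = 0.6249 × 0.9397 = 0.5872
α = arctan(0.5872) = 30.42°

30°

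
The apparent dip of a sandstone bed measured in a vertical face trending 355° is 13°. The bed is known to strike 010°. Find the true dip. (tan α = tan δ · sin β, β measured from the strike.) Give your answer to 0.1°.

The section is 15° from the strike.
tan(true dip) = tan 13° / sin 15° = 0.8920
true dip = arctan 0.8920 = 41.73°

41.7°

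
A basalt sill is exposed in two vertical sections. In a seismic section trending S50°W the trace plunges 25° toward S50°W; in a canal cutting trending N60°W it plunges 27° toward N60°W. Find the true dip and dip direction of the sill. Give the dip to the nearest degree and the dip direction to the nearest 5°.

The two traces are lines in the plane: v₁ = (sin 230°·cos 25°, cos 230°·cos 25°, −sin 25°), v₂ = (sin 300°·cos 27°, cos 300°·cos 27°, −sin 27°).
The plane normal is n = v₁ × v₂ ∝ (-0.453, -0.011, 0.759).
tan δ = √(n_x²+n_y²)/n_z = 0.453/0.759, so δ = 30.8°.
Dip direction = atan2(-0.453, -0.011) = 269° (azimuth of n's horizontal projection).

true dip 31°, dip direction 270°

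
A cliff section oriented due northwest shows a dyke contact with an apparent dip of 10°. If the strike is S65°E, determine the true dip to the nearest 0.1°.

27.3°

β = acute angle between strike S65°E and section due northwest = 20°.
tan δ = tan α / sin β = tan 10° / sin 20° = 0.1763 / 0.3420 = 0.5155
true dip = arctan 0.5155 = 27.27°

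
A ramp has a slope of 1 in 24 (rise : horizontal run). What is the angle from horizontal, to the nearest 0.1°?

2.4°

tan θ = 1/24 = 0.0417
θ = arctan(0.0417) = 2.39°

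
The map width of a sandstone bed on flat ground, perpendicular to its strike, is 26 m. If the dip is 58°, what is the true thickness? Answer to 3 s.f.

True thickness t = w · sin(dip) = 26 × sin 58°
t = 26 × 0.8480 = 22.049 m

22.0 m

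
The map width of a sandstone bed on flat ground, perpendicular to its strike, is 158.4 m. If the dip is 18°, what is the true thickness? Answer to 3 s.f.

48.9 m

True thickness t = w · sin(dip) = 158.4 × sin 18°
t = 158.4 × 0.3090 = 48.948 m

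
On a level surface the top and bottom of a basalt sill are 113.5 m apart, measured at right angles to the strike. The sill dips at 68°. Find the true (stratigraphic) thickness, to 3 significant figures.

True thickness t = w · sin(dip) = 113.5 × sin 68°
t = 113.5 × 0.9272 = 105.235 m

105 m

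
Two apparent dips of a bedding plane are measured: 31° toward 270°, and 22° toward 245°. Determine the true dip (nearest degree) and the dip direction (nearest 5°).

Each apparent-dip line lies in the plane. As unit vectors (x east, y north, z up), v₁ plunges 31°→270° and v₂ plunges 22°→245°.
n = v₁ × v₂ = (-0.202, 0.112, 0.336) (taken with n_z > 0).
Dip δ = arctan(|n_h|/n_z) = arctan(0.231/0.336) = 34.5°.
Dip direction = atan2(-0.202, 0.112) = 299° (azimuth of n's horizontal projection).

true dip 34°, dip direction 300°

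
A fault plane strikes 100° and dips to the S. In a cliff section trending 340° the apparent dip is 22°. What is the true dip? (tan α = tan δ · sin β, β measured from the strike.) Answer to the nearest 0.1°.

The section is 60° from the strike.
tan(true dip) = tan 22° / sin 60° = 0.4665
true dip = arctan 0.4665 = 25.01°

25.0°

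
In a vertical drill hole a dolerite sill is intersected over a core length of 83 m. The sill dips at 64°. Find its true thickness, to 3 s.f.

36.4 m

True thickness t = h · cos(dip) = 83 × cos 64°
t = 83 × 0.4384 = 36.385 m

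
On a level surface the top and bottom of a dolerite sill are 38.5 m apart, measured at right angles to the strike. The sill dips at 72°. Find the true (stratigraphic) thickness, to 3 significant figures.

True thickness t = w · sin(dip) = 38.5 × sin 72°
t = 38.5 × 0.9511 = 36.616 m

36.6 m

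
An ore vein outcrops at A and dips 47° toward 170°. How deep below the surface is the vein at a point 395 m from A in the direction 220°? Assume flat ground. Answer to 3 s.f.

The hole lies 50° from the dip direction, so the down-dip offset is 395 × cos 50° = 253.90 m.
Depth = down-dip offset × tan(dip) = 253.90 × tan 47° = 253.90 × 1.0724
Depth = 272.28 m

272 m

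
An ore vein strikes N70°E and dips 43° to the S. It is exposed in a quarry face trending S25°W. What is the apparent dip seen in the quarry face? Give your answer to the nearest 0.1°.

The strike is N70°E and the section trends S25°W; the acute angle between them is β = 45°.
tan(apparent dip) = tan 43° · sin 45° = 0.6594
apparent dip = arctan 0.6594 = 33.40°

33.4°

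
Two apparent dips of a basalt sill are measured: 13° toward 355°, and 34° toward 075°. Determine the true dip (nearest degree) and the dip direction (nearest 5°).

The two traces are lines in the plane: v₁ = (sin 355°·cos 13°, cos 355°·cos 13°, −sin 13°), v₂ = (sin 75°·cos 34°, cos 75°·cos 34°, −sin 34°).
Cross product v₁ × v₂ gives the pole to the plane: n ∝ (0.495, 0.228, 0.796).
Dip δ = arctan(|n_h|/n_z) = arctan(0.544/0.796) = 34.4°.
The horizontal component of n points toward azimuth atan2(n_x, n_y) = 65°, the dip direction.

true dip 34°, dip direction 065°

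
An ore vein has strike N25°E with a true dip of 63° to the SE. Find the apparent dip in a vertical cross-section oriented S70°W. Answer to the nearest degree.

Angle between strike (N25°E) and section (S70°W): β = 45°.
tan α = tan 63° × sin 45° = 1.9626 × 0.7071 = 1.3878
apparent dip = arctan 1.3878 = 54.22°

54°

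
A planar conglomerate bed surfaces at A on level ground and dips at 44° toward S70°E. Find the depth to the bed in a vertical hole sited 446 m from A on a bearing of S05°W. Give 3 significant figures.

111 m

The hole lies 75° from the dip direction, so the down-dip offset is 446 × cos 75° = 115.43 m.
Depth = down-dip offset × tan(dip) = 115.43 × tan 44° = 115.43 × 0.9657
Depth = 111.47 m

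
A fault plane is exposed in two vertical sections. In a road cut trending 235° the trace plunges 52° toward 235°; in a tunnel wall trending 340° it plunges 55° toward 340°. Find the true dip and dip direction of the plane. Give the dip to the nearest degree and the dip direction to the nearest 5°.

true dip 66°, dip direction 290°

The two traces are lines in the plane: v₁ = (sin 235°·cos 52°, cos 235°·cos 52°, −sin 52°), v₂ = (sin 340°·cos 55°, cos 340°·cos 55°, −sin 55°).
The plane normal is n = v₁ × v₂ ∝ (-0.714, 0.259, 0.341).
tan δ = √(n_x²+n_y²)/n_z = 0.759/0.341, so δ = 65.8°.
Dip direction = atan2(-0.714, 0.259) = 290° (azimuth of n's horizontal projection).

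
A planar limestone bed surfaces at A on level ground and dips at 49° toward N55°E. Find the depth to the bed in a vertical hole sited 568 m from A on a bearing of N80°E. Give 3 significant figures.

592 m

The hole lies 25° from the dip direction, so the down-dip offset is 568 × cos 25° = 514.78 m.
Depth = down-dip offset × tan(dip) = 514.78 × tan 49° = 514.78 × 1.1504
Depth = 592.19 m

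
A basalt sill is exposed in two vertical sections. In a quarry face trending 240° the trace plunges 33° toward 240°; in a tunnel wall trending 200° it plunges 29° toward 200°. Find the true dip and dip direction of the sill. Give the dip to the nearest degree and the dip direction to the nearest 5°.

The two traces are lines in the plane: v₁ = (sin 240°·cos 33°, cos 240°·cos 33°, −sin 33°), v₂ = (sin 200°·cos 29°, cos 200°·cos 29°, −sin 29°).
n = v₁ × v₂ = (-0.244, -0.189, 0.471) (taken with n_z > 0).
tan δ = √(n_x²+n_y²)/n_z = 0.309/0.471, so δ = 33.2°.
Dip direction = azimuth of (n_x, n_y) = atan2(-0.244, -0.189) = 232°.

true dip 33°, dip direction 230°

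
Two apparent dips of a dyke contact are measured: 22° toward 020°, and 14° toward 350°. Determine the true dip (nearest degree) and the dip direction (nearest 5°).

true dip 24°, dip direction 045°

Represent each trace as a vector plunging at its apparent dip toward its trend (east-north-up frame): v₁ = (0.317, 0.871, -0.375), v₂ = (-0.168, 0.956, -0.242).
The plane normal is n = v₁ × v₂ ∝ (0.147, 0.140, 0.450).
tan δ = √(n_x²+n_y²)/n_z = 0.203/0.450, so δ = 24.3°.
Dip direction = atan2(0.147, 0.140) = 46° (azimuth of n's horizontal projection).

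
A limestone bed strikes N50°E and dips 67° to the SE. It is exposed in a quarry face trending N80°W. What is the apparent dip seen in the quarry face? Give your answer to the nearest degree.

The strike is N50°E and the section trends N80°W; the acute angle between them is β = 50°.
tan α = tan 67° × sin 50° = 2.3559 × 0.7660 = 1.8047
apparent dip = arctan 1.8047 = 61.01°

61°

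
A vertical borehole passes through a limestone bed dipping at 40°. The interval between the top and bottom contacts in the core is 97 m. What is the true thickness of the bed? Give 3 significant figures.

74.3 m

True thickness t = h · cos(dip) = 97 × cos 40°
t = 97 × 0.7660 = 74.306 m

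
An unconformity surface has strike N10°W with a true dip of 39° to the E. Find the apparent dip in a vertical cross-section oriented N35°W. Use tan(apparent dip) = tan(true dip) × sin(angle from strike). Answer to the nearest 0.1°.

Angle between strike (N10°W) and section (N35°W): β = 25°.
tan(apparent dip) = tan 39° · sin 25° = 0.3422
α = arctan(0.3422) = 18.89°

18.9°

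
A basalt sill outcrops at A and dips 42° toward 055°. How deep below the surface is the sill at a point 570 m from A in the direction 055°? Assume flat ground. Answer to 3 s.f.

The hole is directly down-dip from the outcrop, so the down-dip offset is 570 m.
Depth = down-dip offset × tan(dip) = 570.00 × tan 42° = 570.00 × 0.9004
Depth = 513.23 m

513 m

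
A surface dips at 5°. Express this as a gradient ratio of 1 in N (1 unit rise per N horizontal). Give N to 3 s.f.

1 : N means tan θ = 1/N, so N = 1/tan 5° = 1/0.0875

1 in 11.4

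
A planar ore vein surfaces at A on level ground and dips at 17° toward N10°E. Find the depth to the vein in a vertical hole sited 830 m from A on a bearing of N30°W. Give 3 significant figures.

194 m

The hole lies 40° from the dip direction, so the down-dip offset is 830 × cos 40° = 635.82 m.
Depth = down-dip offset × tan(dip) = 635.82 × tan 17° = 635.82 × 0.3057
Depth = 194.39 m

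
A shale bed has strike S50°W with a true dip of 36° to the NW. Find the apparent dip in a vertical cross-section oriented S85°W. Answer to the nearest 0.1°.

The strike is S50°W and the section trends S85°W; the acute angle between them is β = 35°.
tan(apparent dip) = tan 36° · sin 35° = 0.4167
α = arctan(0.4167) = 22.62°

22.6°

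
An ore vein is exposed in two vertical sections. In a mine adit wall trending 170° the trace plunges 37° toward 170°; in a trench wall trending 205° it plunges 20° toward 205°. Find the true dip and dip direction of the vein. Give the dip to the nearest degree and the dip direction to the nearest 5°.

true dip 41°, dip direction 140°

Each apparent-dip line lies in the plane. As unit vectors (x east, y north, z up), v₁ plunges 37°→170° and v₂ plunges 20°→205°.
The plane normal is n = v₁ × v₂ ∝ (0.244, -0.286, 0.430).
True dip = arccos(n_z / |n|) = arccos(0.7532) = 41.1°.
Dip direction = azimuth of (n_x, n_y) = atan2(0.244, -0.286) = 140°.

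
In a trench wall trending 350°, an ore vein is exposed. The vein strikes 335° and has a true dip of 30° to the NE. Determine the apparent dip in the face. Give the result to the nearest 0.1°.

8.5°

The strike is 335° and the section trends 350°; the acute angle between them is β = 15°.
tan(apparent dip) = tan 30° · sin 15° = 0.1494
apparent dip = arctan 0.1494 = 8.50°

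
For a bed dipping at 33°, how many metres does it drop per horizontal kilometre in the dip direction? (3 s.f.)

649 m

drop per km = 1000 × tan 33° = 1000 × 0.6494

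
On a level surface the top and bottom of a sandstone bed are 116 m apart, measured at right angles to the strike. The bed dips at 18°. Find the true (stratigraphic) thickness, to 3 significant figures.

True thickness t = w · sin(dip) = 116 × sin 18°
t = 116 × 0.3090 = 35.846 m

35.8 m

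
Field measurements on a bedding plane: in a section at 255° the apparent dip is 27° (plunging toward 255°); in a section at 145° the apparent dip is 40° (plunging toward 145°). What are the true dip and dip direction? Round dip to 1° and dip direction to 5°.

The two traces are lines in the plane: v₁ = (sin 255°·cos 27°, cos 255°·cos 27°, −sin 27°), v₂ = (sin 145°·cos 40°, cos 145°·cos 40°, −sin 40°).
The plane normal is n = v₁ × v₂ ∝ (-0.137, -0.753, 0.641).
True dip = arccos(n_z / |n|) = arccos(0.6425) = 50.0°.
Dip direction = atan2(-0.137, -0.753) = 190° (azimuth of n's horizontal projection).

true dip 50°, dip direction 190°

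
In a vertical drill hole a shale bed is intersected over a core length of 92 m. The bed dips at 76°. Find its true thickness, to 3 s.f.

True thickness t = h · cos(dip) = 92 × cos 76°
t = 92 × 0.2419 = 22.257 m

22.3 m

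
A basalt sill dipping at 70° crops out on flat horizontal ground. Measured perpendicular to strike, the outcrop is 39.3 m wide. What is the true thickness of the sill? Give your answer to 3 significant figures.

True thickness t = w · sin(dip) = 39.3 × sin 70°
t = 39.3 × 0.9397 = 36.930 m

36.9 m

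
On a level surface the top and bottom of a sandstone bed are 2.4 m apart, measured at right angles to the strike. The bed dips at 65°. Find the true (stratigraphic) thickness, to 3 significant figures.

2.18 m

True thickness t = w · sin(dip) = 2.4 × sin 65°
t = 2.4 × 0.9063 = 2.175 m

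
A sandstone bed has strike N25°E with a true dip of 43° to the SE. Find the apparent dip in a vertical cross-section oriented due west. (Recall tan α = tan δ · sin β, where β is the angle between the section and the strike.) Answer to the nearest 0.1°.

Angle between strike (N25°E) and section (due west): β = 65°.
tan(apparent dip) = tan 43° · sin 65° = 0.8451
α = arctan(0.8451) = 40.20°

40.2°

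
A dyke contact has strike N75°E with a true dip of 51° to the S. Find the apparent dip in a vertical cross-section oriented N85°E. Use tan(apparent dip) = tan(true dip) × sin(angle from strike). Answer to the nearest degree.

Angle between strike (N75°E) and section (N85°E): β = 10°.
tan(apparent dip) = tan 51° · sin 10° = 0.2144
α = arctan(0.2144) = 12.10°

12°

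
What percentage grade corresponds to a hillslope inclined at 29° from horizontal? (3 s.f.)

grade % = 100 × tan 29° = 100 × 0.5543

55.4%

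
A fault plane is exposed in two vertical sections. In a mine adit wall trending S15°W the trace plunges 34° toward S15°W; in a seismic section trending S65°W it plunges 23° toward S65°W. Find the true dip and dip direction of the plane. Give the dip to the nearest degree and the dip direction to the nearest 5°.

true dip 34°, dip direction 195°

The two traces are lines in the plane: v₁ = (sin 195°·cos 34°, cos 195°·cos 34°, −sin 34°), v₂ = (sin 245°·cos 23°, cos 245°·cos 23°, −sin 23°).
n = v₁ × v₂ = (-0.095, -0.383, 0.585) (taken with n_z > 0).
Dip δ = arctan(|n_h|/n_z) = arctan(0.394/0.585) = 34.0°.
The horizontal component of n points toward azimuth atan2(n_x, n_y) = 194°, the dip direction.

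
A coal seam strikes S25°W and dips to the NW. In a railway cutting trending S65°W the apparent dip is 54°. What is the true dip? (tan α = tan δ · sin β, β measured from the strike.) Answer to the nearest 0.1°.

β = acute angle between strike S25°W and section S65°W = 40°.
tan δ = tan α / sin β = tan 54° / sin 40° = 1.3764 / 0.6428 = 2.1413
true dip = arctan 2.1413 = 64.97°

65.0°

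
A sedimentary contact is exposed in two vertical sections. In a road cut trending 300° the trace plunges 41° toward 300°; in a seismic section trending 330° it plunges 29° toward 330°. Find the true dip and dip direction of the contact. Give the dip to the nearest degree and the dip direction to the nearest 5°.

true dip 44°, dip direction 275°

Each apparent-dip line lies in the plane. As unit vectors (x east, y north, z up), v₁ plunges 41°→300° and v₂ plunges 29°→330°.
Cross product v₁ × v₂ gives the pole to the plane: n ∝ (-0.314, 0.030, 0.330).
Dip δ = arctan(|n_h|/n_z) = arctan(0.315/0.330) = 43.7°.
The horizontal component of n points toward azimuth atan2(n_x, n_y) = 275°, the dip direction.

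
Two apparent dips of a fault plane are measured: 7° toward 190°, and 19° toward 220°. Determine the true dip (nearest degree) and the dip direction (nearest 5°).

true dip 26°, dip direction 265°

Represent each trace as a vector plunging at its apparent dip toward its trend (east-north-up frame): v₁ = (-0.172, -0.977, -0.122), v₂ = (-0.608, -0.724, -0.326).
Cross product v₁ × v₂ gives the pole to the plane: n ∝ (-0.230, -0.018, 0.469).
Dip δ = arctan(|n_h|/n_z) = arctan(0.231/0.469) = 26.2°.
The horizontal component of n points toward azimuth atan2(n_x, n_y) = 266°, the dip direction.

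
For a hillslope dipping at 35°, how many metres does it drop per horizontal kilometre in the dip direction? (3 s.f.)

drop per km = 1000 × tan 35° = 1000 × 0.7002

700 m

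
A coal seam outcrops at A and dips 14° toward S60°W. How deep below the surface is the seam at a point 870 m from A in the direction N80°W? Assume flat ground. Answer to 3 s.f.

The hole lies 40° from the dip direction, so the down-dip offset is 870 × cos 40° = 666.46 m.
Depth = down-dip offset × tan(dip) = 666.46 × tan 14° = 666.46 × 0.2493
Depth = 166.17 m

166 m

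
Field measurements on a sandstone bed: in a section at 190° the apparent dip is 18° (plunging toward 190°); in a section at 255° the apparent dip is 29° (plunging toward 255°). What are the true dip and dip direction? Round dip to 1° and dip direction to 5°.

Each apparent-dip line lies in the plane. As unit vectors (x east, y north, z up), v₁ plunges 18°→190° and v₂ plunges 29°→255°.
The plane normal is n = v₁ × v₂ ∝ (-0.384, -0.181, 0.754).
tan δ = √(n_x²+n_y²)/n_z = 0.425/0.754, so δ = 29.4°.
Dip direction = azimuth of (n_x, n_y) = atan2(-0.384, -0.181) = 245°.

true dip 29°, dip direction 245°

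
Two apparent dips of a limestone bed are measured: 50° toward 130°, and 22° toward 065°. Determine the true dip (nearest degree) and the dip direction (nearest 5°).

true dip 50°, dip direction 135°

The two traces are lines in the plane: v₁ = (sin 130°·cos 50°, cos 130°·cos 50°, −sin 50°), v₂ = (sin 65°·cos 22°, cos 65°·cos 22°, −sin 22°).
The plane normal is n = v₁ × v₂ ∝ (0.455, -0.459, 0.540).
tan δ = √(n_x²+n_y²)/n_z = 0.646/0.540, so δ = 50.1°.
Dip direction = atan2(0.455, -0.459) = 135° (azimuth of n's horizontal projection).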